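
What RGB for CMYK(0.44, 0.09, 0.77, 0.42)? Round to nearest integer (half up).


R = 255 × (1-C) × (1-K) = 255 × 0.56 × 0.58 = 82.824 → 83
G = 255 × (1-M) × (1-K) = 255 × 0.91 × 0.58 = 134.589 → 135
B = 255 × (1-Y) × (1-K) = 255 × 0.23 × 0.58 = 34.017 → 34
= RGB(83, 135, 34)


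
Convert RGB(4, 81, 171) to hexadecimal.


R = 4 → 04 (hex)
G = 81 → 51 (hex)
B = 171 → AB (hex)
Hex = #0451AB


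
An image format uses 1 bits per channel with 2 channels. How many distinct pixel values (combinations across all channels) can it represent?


Total bits = 1 bits/channel × 2 channels = 2 bits
Distinct pixel values = 2^2
= 4 pixel values


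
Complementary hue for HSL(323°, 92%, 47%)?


Complement = opposite side of color wheel = hue + 180°
H' = (323 + 180) mod 360 = 143°
S and L unchanged.
= HSL(143°, 92%, 47%)


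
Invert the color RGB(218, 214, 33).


Invert: (255-R, 255-G, 255-B)
R: 255-218 = 37
G: 255-214 = 41
B: 255-33 = 222
= RGB(37, 41, 222)


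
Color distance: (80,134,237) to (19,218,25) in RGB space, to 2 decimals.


d = √[(R₁-R₂)² + (G₁-G₂)² + (B₁-B₂)²]
d = √[(80-19)² + (134-218)² + (237-25)²]
d = √[3721 + 7056 + 44944]
d = √55721
d ≈ 236.05


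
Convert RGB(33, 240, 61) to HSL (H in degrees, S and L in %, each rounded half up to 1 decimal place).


Normalize: R'=33/255≈0.1294, G'=240/255≈0.9412, B'=61/255≈0.2392
Max=240/255, Min=33/255, Δ=Max-Min=207/255
L = (Max+Min)/2 = (240+33)/510 = 273/510 = 0.53529… → L = 53.5%
L > 0.5 → S = Δ/(2-Max-Min) = 207/(510-240-33) = 207/237 = 0.87341… → S = 87.3%
(the 1/255 factors cancel in S and H, so raw channel differences can be used)
Max is G' → H = 60 × ((B-R)/Δ + 2) = 60 × ((61-33)/207 + 2)
  28/207 + 2 = 0.1352… + 2 = 2.1352…
  H = 60 × 2.1352… = 128.115…° → H = 128.1°
= HSL(128.1°, 87.3%, 53.5%)


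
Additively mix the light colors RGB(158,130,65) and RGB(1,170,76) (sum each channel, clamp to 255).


Additive: each channel = min(255, C₁+C₂)
R: 158+1 = 159 → 159
G: 130+170 = 300 → 255
B: 65+76 = 141 → 141
= RGB(159, 255, 141)


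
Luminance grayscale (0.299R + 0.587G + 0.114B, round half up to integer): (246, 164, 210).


Gray = 0.299×R + 0.587×G + 0.114×B
Gray = 0.299×246 + 0.587×164 + 0.114×210
Gray = 73.554 + 96.268 + 23.940
Gray = 193.762 → round half up → 194
Gray = 194


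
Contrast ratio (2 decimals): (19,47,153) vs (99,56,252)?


Linearize each sRGB channel c=v/255: c/12.92 if c ≤ 0.04045 else ((c+0.055)/1.055)^2.4
L = 0.2126×R_lin + 0.7152×G_lin + 0.0722×B_lin
Color 1 (19,47,153):
  R=19: 19/255≈0.0745 > 0.04045 → ((0.0745+0.055)/1.055)^2.4 ≈ 0.00651
  G=47: 47/255≈0.1843 > 0.04045 → ((0.1843+0.055)/1.055)^2.4 ≈ 0.02843
  B=153: 153/255≈0.6000 > 0.04045 → ((0.6000+0.055)/1.055)^2.4 ≈ 0.31855
  L1 = 0.2126×0.00651 + 0.7152×0.02843 + 0.0722×0.31855 ≈ 0.04471
Color 2 (99,56,252):
  R=99: 99/255≈0.3882 > 0.04045 → ((0.3882+0.055)/1.055)^2.4 ≈ 0.12477
  G=56: 56/255≈0.2196 > 0.04045 → ((0.2196+0.055)/1.055)^2.4 ≈ 0.03955
  B=252: 252/255≈0.9882 > 0.04045 → ((0.9882+0.055)/1.055)^2.4 ≈ 0.97345
  L2 = 0.2126×0.12477 + 0.7152×0.03955 + 0.0722×0.97345 ≈ 0.12509
Lighter = 0.12509, Darker = 0.04471
Ratio = (L_lighter + 0.05) / (L_darker + 0.05)
Ratio = (0.12509 + 0.05) / (0.04471 + 0.05) = 0.17509 / 0.09471 ≈ 1.8486
Ratio ≈ 1.85:1


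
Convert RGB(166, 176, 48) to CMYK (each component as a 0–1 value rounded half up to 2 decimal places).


R'=166/255≈0.6510, G'=176/255≈0.6902, B'=48/255≈0.1882
K = 1 - max(R',G',B') = 1 - 176/255 = 79/255 = 0.30980… → 0.31
(1-R'-K)/(1-K) simplifies to (max-R)/max with max = 176:
C = (176-166)/176 = 10/176 = 0.05681… → 0.06
M = (176-176)/176 = 0/176 = 0 → 0.00
Y = (176-48)/176 = 128/176 = 0.72727… → 0.73
= CMYK(0.06, 0.00, 0.73, 0.31)


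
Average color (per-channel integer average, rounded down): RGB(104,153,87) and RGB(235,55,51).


Midpoint: each channel = ⌊(C₁+C₂)/2⌋
R: ⌊(104+235)/2⌋ = 169
G: ⌊(153+55)/2⌋ = 104
B: ⌊(87+51)/2⌋ = 69
= RGB(169, 104, 69)


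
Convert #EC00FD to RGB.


EC → 236 (R)
00 → 0 (G)
FD → 253 (B)
= RGB(236, 0, 253)


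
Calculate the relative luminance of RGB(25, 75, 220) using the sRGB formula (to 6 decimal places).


Linearize each channel (sRGB transfer function): c = v/255; c_lin = c/12.92 if c ≤ 0.04045, else ((c+0.055)/1.055)^2.4
  R: 25/255 ≈ 0.098039 > 0.04045 → ((0.098039+0.055)/1.055)^2.4 ≈ 0.009721
  G: 75/255 ≈ 0.294118 > 0.04045 → ((0.294118+0.055)/1.055)^2.4 ≈ 0.070360
  B: 220/255 ≈ 0.862745 > 0.04045 → ((0.862745+0.055)/1.055)^2.4 ≈ 0.715694
R_lin = 0.009721, G_lin = 0.070360, B_lin = 0.715694
L = 0.2126×R + 0.7152×G + 0.0722×B
L = 0.2126×0.009721 + 0.7152×0.070360 + 0.0722×0.715694
L ≈ 0.104061


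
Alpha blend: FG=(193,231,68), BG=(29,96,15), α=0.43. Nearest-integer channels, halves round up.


C = α×F + (1-α)×B, with 1-α = 0.57
R: 0.43×193 + 0.57×29 = 82.99 + 16.53 = 99.52 → 100
G: 0.43×231 + 0.57×96 = 99.33 + 54.72 = 154.05 → 154
B: 0.43×68 + 0.57×15 = 29.24 + 8.55 = 37.79 → 38
= RGB(100, 154, 38)


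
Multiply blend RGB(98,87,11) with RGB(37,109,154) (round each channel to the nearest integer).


Multiply: C = A×B/255, rounded to nearest integer
R: 98×37/255 = 3626/255 ≈ 14.220 → 14
G: 87×109/255 = 9483/255 ≈ 37.188 → 37
B: 11×154/255 = 1694/255 ≈ 6.643 → 7
= RGB(14, 37, 7)


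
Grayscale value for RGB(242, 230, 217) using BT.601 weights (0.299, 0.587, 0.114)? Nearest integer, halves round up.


Gray = 0.299×R + 0.587×G + 0.114×B
Gray = 0.299×242 + 0.587×230 + 0.114×217
Gray = 72.358 + 135.010 + 24.738
Gray = 232.106 → round half up → 232
Gray = 232


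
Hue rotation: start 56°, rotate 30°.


New hue = (H + rotation) mod 360
New hue = (56 + 30) mod 360
= 86 mod 360
= 86°


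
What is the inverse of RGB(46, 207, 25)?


Invert: (255-R, 255-G, 255-B)
R: 255-46 = 209
G: 255-207 = 48
B: 255-25 = 230
= RGB(209, 48, 230)


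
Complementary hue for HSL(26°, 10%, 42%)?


Complement = opposite side of color wheel = hue + 180°
H' = (26 + 180) mod 360 = 206°
S and L unchanged.
= HSL(206°, 10%, 42%)


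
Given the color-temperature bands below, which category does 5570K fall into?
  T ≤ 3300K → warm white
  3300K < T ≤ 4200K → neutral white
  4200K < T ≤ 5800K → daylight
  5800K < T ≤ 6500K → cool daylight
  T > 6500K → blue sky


Temperature: 5570K
4200K < 5570K ≤ 5800K → daylight
Classification: daylight


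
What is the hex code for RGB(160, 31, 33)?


R = 160 → A0 (hex)
G = 31 → 1F (hex)
B = 33 → 21 (hex)
Hex = #A01F21


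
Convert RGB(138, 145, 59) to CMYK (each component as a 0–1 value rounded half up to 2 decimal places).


R'=138/255≈0.5412, G'=145/255≈0.5686, B'=59/255≈0.2314
K = 1 - max(R',G',B') = 1 - 145/255 = 110/255 = 0.43137… → 0.43
(1-R'-K)/(1-K) simplifies to (max-R)/max with max = 145:
C = (145-138)/145 = 7/145 = 0.04827… → 0.05
M = (145-145)/145 = 0/145 = 0 → 0.00
Y = (145-59)/145 = 86/145 = 0.59310… → 0.59
= CMYK(0.05, 0.00, 0.59, 0.43)


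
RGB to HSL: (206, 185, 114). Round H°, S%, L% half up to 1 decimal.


Normalize: R'=206/255≈0.8078, G'=185/255≈0.7255, B'=114/255≈0.4471
Max=206/255, Min=114/255, Δ=Max-Min=92/255
L = (Max+Min)/2 = (206+114)/510 = 320/510 = 0.62745… → L = 62.7%
L > 0.5 → S = Δ/(2-Max-Min) = 92/(510-206-114) = 92/190 = 0.48421… → S = 48.4%
(the 1/255 factors cancel in S and H, so raw channel differences can be used)
Max is R' → H = 60 × (((G-B)/Δ) mod 6) = 60 × (((185-114)/92) mod 6)
  71/92 = 0.7717…
  H = 60 × 0.7717… = 46.304…° → H = 46.3°
= HSL(46.3°, 48.4%, 62.7%)


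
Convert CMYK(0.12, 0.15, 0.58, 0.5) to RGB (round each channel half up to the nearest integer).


R = 255 × (1-C) × (1-K) = 255 × 0.88 × 0.50 = 112.2 → 112
G = 255 × (1-M) × (1-K) = 255 × 0.85 × 0.50 = 108.375 → 108
B = 255 × (1-Y) × (1-K) = 255 × 0.42 × 0.50 = 53.55 → 54
= RGB(112, 108, 54)


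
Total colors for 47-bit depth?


Colors = 2^bits = 2^47
= 140,737,488,355,328 colors


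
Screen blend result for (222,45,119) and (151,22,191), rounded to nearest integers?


Screen: C = 255 - (255-A)×(255-B)/255, rounded to nearest integer
R: 255 - (255-222)×(255-151)/255 = 255 - 3432/255 ≈ 255 - 13.459 = 241.541 → 242
G: 255 - (255-45)×(255-22)/255 = 255 - 48930/255 ≈ 255 - 191.882 = 63.118 → 63
B: 255 - (255-119)×(255-191)/255 = 255 - 8704/255 ≈ 255 - 34.133 = 220.867 → 221
= RGB(242, 63, 221)


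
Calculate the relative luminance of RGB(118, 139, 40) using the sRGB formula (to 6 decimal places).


Linearize each channel (sRGB transfer function): c = v/255; c_lin = c/12.92 if c ≤ 0.04045, else ((c+0.055)/1.055)^2.4
  R: 118/255 ≈ 0.462745 > 0.04045 → ((0.462745+0.055)/1.055)^2.4 ≈ 0.181164
  G: 139/255 ≈ 0.545098 > 0.04045 → ((0.545098+0.055)/1.055)^2.4 ≈ 0.258183
  B: 40/255 ≈ 0.156863 > 0.04045 → ((0.156863+0.055)/1.055)^2.4 ≈ 0.021219
R_lin = 0.181164, G_lin = 0.258183, B_lin = 0.021219
L = 0.2126×R + 0.7152×G + 0.0722×B
L = 0.2126×0.181164 + 0.7152×0.258183 + 0.0722×0.021219
L ≈ 0.224700


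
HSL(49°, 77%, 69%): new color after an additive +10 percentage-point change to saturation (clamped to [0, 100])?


Original S = 77%
Adjustment = +10 percentage points
New S = 77 + (10) = 87
Clamp to [0, 100] → 87
= HSL(49°, 87%, 69%)


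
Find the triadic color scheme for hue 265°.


Triadic: equally spaced at 120° intervals
H1 = 265°
H2 = (265 + 120) mod 360 = 25°
H3 = (265 + 240) mod 360 = 145°
Triadic = 265°, 25°, 145°


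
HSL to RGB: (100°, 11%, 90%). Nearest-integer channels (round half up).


H=100°, S=0.11, L=0.90
C = (1-|2L-1|)×S = (1-|0.80|)×0.11 = 0.022
H' = H/60 = 100/60 ≈ 1.6667; X = C×(1-|H' mod 2 - 1|) ≈ 0.0073
m = L - C/2 = 0.90 - 0.011 = 0.889
Sector ⌊H'⌋ = 1 → (R',G',B') = (≈0.0073, 0.022, 0.0)
RGB = ((R'+m)×255, (G'+m)×255, (B'+m)×255) = (228.565, 232.305, 226.695)
Round half up → RGB(229, 232, 227)


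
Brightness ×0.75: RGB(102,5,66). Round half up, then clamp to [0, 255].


Multiply each channel by 0.75, round half up, clamp to [0, 255]
R: 102×0.75 = 76.5 → round → 77
G: 5×0.75 = 3.75 → round → 4
B: 66×0.75 = 49.5 → round → 50
= RGB(77, 4, 50)


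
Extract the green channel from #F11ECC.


Color: #F11ECC
R = F1 = 241
G = 1E = 30
B = CC = 204
Green = 30


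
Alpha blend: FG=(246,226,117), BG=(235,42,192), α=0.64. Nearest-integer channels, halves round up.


C = α×F + (1-α)×B, with 1-α = 0.36
R: 0.64×246 + 0.36×235 = 157.44 + 84.60 = 242.04 → 242
G: 0.64×226 + 0.36×42 = 144.64 + 15.12 = 159.76 → 160
B: 0.64×117 + 0.36×192 = 74.88 + 69.12 = 144.00 → 144
= RGB(242, 160, 144)


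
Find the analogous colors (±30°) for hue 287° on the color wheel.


Base hue: 287°
Left analog: (287 - 30) mod 360 = 257°
Right analog: (287 + 30) mod 360 = 317°
Analogous hues = 257° and 317°


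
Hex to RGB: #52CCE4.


52 → 82 (R)
CC → 204 (G)
E4 → 228 (B)
= RGB(82, 204, 228)


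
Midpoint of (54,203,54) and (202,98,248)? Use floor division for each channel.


Midpoint: each channel = ⌊(C₁+C₂)/2⌋
R: ⌊(54+202)/2⌋ = 128
G: ⌊(203+98)/2⌋ = 150
B: ⌊(54+248)/2⌋ = 151
= RGB(128, 150, 151)


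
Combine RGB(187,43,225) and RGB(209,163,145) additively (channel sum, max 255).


Additive: each channel = min(255, C₁+C₂)
R: 187+209 = 396 → 255
G: 43+163 = 206 → 206
B: 225+145 = 370 → 255
= RGB(255, 206, 255)


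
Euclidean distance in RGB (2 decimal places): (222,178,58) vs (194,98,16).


d = √[(R₁-R₂)² + (G₁-G₂)² + (B₁-B₂)²]
d = √[(222-194)² + (178-98)² + (58-16)²]
d = √[784 + 6400 + 1764]
d = √8948
d ≈ 94.59


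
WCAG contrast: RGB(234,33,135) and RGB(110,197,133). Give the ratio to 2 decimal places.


Linearize each sRGB channel c=v/255: c/12.92 if c ≤ 0.04045 else ((c+0.055)/1.055)^2.4
L = 0.2126×R_lin + 0.7152×G_lin + 0.0722×B_lin
Color 1 (234,33,135):
  R=234: 234/255≈0.9176 > 0.04045 → ((0.9176+0.055)/1.055)^2.4 ≈ 0.82279
  G=33: 33/255≈0.1294 > 0.04045 → ((0.1294+0.055)/1.055)^2.4 ≈ 0.01521
  B=135: 135/255≈0.5294 > 0.04045 → ((0.5294+0.055)/1.055)^2.4 ≈ 0.24228
  L1 = 0.2126×0.82279 + 0.7152×0.01521 + 0.0722×0.24228 ≈ 0.20329
Color 2 (110,197,133):
  R=110: 110/255≈0.4314 > 0.04045 → ((0.4314+0.055)/1.055)^2.4 ≈ 0.15593
  G=197: 197/255≈0.7725 > 0.04045 → ((0.7725+0.055)/1.055)^2.4 ≈ 0.55834
  B=133: 133/255≈0.5216 > 0.04045 → ((0.5216+0.055)/1.055)^2.4 ≈ 0.23455
  L2 = 0.2126×0.15593 + 0.7152×0.55834 + 0.0722×0.23455 ≈ 0.44941
Lighter = 0.44941, Darker = 0.20329
Ratio = (L_lighter + 0.05) / (L_darker + 0.05)
Ratio = (0.44941 + 0.05) / (0.20329 + 0.05) = 0.49941 / 0.25329 ≈ 1.9717
Ratio ≈ 1.97:1


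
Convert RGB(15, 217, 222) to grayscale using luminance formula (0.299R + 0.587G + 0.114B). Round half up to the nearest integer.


Gray = 0.299×R + 0.587×G + 0.114×B
Gray = 0.299×15 + 0.587×217 + 0.114×222
Gray = 4.485 + 127.379 + 25.308
Gray = 157.172 → round half up → 157
Gray = 157


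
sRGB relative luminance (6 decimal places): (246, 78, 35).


Linearize each channel (sRGB transfer function): c = v/255; c_lin = c/12.92 if c ≤ 0.04045, else ((c+0.055)/1.055)^2.4
  R: 246/255 ≈ 0.964706 > 0.04045 → ((0.964706+0.055)/1.055)^2.4 ≈ 0.921582
  G: 78/255 ≈ 0.305882 > 0.04045 → ((0.305882+0.055)/1.055)^2.4 ≈ 0.076185
  B: 35/255 ≈ 0.137255 > 0.04045 → ((0.137255+0.055)/1.055)^2.4 ≈ 0.016807
R_lin = 0.921582, G_lin = 0.076185, B_lin = 0.016807
L = 0.2126×R + 0.7152×G + 0.0722×B
L = 0.2126×0.921582 + 0.7152×0.076185 + 0.0722×0.016807
L ≈ 0.251630


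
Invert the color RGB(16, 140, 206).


Invert: (255-R, 255-G, 255-B)
R: 255-16 = 239
G: 255-140 = 115
B: 255-206 = 49
= RGB(239, 115, 49)


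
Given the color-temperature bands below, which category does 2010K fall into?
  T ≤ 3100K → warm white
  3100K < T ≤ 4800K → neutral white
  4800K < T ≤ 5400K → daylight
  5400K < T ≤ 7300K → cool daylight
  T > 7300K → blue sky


Temperature: 2010K
2010K ≤ 3100K → warm white
Classification: warm white


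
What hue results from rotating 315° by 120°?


New hue = (H + rotation) mod 360
New hue = (315 + 120) mod 360
= 435 mod 360
= 75°


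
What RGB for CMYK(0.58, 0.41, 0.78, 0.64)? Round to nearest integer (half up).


R = 255 × (1-C) × (1-K) = 255 × 0.42 × 0.36 = 38.556 → 39
G = 255 × (1-M) × (1-K) = 255 × 0.59 × 0.36 = 54.162 → 54
B = 255 × (1-Y) × (1-K) = 255 × 0.22 × 0.36 = 20.196 → 20
= RGB(39, 54, 20)


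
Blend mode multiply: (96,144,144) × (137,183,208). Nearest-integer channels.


Multiply: C = A×B/255, rounded to nearest integer
R: 96×137/255 = 13152/255 ≈ 51.576 → 52
G: 144×183/255 = 26352/255 ≈ 103.341 → 103
B: 144×208/255 = 29952/255 ≈ 117.459 → 117
= RGB(52, 103, 117)


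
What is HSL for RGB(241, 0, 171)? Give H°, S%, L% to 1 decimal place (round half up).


Normalize: R'=241/255≈0.9451, G'=0/255≈0.0000, B'=171/255≈0.6706
Max=241/255, Min=0/255, Δ=Max-Min=241/255
L = (Max+Min)/2 = (241+0)/510 = 241/510 = 0.47254… → L = 47.3%
L ≤ 0.5 → S = Δ/(Max+Min) = 241/(241+0) = 241/241 = 1 → S = 100.0%
(the 1/255 factors cancel in S and H, so raw channel differences can be used)
Max is R' → H = 60 × (((G-B)/Δ) mod 6) = 60 × (((0-171)/241) mod 6)
  (-171)/241 = -0.7095…; negative, so add 6 → 5.2904…
  H = 60 × 5.2904… = 317.427…° → H = 317.4°
= HSL(317.4°, 100.0%, 47.3%)


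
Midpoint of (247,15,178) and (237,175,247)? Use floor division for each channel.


Midpoint: each channel = ⌊(C₁+C₂)/2⌋
R: ⌊(247+237)/2⌋ = 242
G: ⌊(15+175)/2⌋ = 95
B: ⌊(178+247)/2⌋ = 212
= RGB(242, 95, 212)


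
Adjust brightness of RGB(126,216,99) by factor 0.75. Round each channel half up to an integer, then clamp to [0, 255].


Multiply each channel by 0.75, round half up, clamp to [0, 255]
R: 126×0.75 = 94.5 → round → 95
G: 216×0.75 = 162
B: 99×0.75 = 74.25 → round → 74
= RGB(95, 162, 74)


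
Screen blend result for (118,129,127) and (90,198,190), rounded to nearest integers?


Screen: C = 255 - (255-A)×(255-B)/255, rounded to nearest integer
R: 255 - (255-118)×(255-90)/255 = 255 - 22605/255 ≈ 255 - 88.647 = 166.353 → 166
G: 255 - (255-129)×(255-198)/255 = 255 - 7182/255 ≈ 255 - 28.165 = 226.835 → 227
B: 255 - (255-127)×(255-190)/255 = 255 - 8320/255 ≈ 255 - 32.627 = 222.373 → 222
= RGB(166, 227, 222)


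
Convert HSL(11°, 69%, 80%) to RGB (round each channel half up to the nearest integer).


H=11°, S=0.69, L=0.80
C = (1-|2L-1|)×S = (1-|0.60|)×0.69 = 0.276
H' = H/60 = 11/60 ≈ 0.1833; X = C×(1-|H' mod 2 - 1|) = 0.0506
m = L - C/2 = 0.80 - 0.138 = 0.662
Sector ⌊H'⌋ = 0 → (R',G',B') = (0.276, 0.0506, 0.0)
RGB = ((R'+m)×255, (G'+m)×255, (B'+m)×255) = (239.19, 181.713, 168.81)
Round half up → RGB(239, 182, 169)


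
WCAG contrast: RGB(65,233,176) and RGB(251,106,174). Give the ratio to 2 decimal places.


Linearize each sRGB channel c=v/255: c/12.92 if c ≤ 0.04045 else ((c+0.055)/1.055)^2.4
L = 0.2126×R_lin + 0.7152×G_lin + 0.0722×B_lin
Color 1 (65,233,176):
  R=65: 65/255≈0.2549 > 0.04045 → ((0.2549+0.055)/1.055)^2.4 ≈ 0.05286
  G=233: 233/255≈0.9137 > 0.04045 → ((0.9137+0.055)/1.055)^2.4 ≈ 0.81485
  B=176: 176/255≈0.6902 > 0.04045 → ((0.6902+0.055)/1.055)^2.4 ≈ 0.43415
  L1 = 0.2126×0.05286 + 0.7152×0.81485 + 0.0722×0.43415 ≈ 0.62536
Color 2 (251,106,174):
  R=251: 251/255≈0.9843 > 0.04045 → ((0.9843+0.055)/1.055)^2.4 ≈ 0.96469
  G=106: 106/255≈0.4157 > 0.04045 → ((0.4157+0.055)/1.055)^2.4 ≈ 0.14413
  B=174: 174/255≈0.6824 > 0.04045 → ((0.6824+0.055)/1.055)^2.4 ≈ 0.42327
  L2 = 0.2126×0.96469 + 0.7152×0.14413 + 0.0722×0.42327 ≈ 0.33873
Lighter = 0.62536, Darker = 0.33873
Ratio = (L_lighter + 0.05) / (L_darker + 0.05)
Ratio = (0.62536 + 0.05) / (0.33873 + 0.05) = 0.67536 / 0.38873 ≈ 1.7373
Ratio ≈ 1.74:1


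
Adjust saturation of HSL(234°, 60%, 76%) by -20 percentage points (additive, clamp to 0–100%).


Original S = 60%
Adjustment = -20 percentage points
New S = 60 + (-20) = 40
Clamp to [0, 100] → 40
= HSL(234°, 40%, 76%)


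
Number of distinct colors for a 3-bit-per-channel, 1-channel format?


Total bits = 3 bits/channel × 1 channels = 3 bits
Distinct colors = 2^3
= 8 colors


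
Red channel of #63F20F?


Color: #63F20F
R = 63 = 99
G = F2 = 242
B = 0F = 15
Red = 99


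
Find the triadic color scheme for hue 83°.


Triadic: equally spaced at 120° intervals
H1 = 83°
H2 = (83 + 120) mod 360 = 203°
H3 = (83 + 240) mod 360 = 323°
Triadic = 83°, 203°, 323°


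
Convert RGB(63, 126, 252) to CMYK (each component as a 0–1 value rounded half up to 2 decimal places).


R'=63/255≈0.2471, G'=126/255≈0.4941, B'=252/255≈0.9882
K = 1 - max(R',G',B') = 1 - 252/255 = 3/255 = 0.01176… → 0.01
(1-R'-K)/(1-K) simplifies to (max-R)/max with max = 252:
C = (252-63)/252 = 189/252 = 0.75 → 0.75
M = (252-126)/252 = 126/252 = 0.5 → 0.50
Y = (252-252)/252 = 0/252 = 0 → 0.00
= CMYK(0.75, 0.50, 0.00, 0.01)


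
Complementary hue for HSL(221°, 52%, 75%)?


Complement = opposite side of color wheel = hue + 180°
H' = (221 + 180) mod 360 = 41°
S and L unchanged.
= HSL(41°, 52%, 75%)


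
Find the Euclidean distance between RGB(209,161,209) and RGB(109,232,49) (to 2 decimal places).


d = √[(R₁-R₂)² + (G₁-G₂)² + (B₁-B₂)²]
d = √[(209-109)² + (161-232)² + (209-49)²]
d = √[10000 + 5041 + 25600]
d = √40641
d ≈ 201.60


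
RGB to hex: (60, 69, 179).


R = 60 → 3C (hex)
G = 69 → 45 (hex)
B = 179 → B3 (hex)
Hex = #3C45B3


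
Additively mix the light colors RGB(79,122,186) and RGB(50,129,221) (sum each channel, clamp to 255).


Additive: each channel = min(255, C₁+C₂)
R: 79+50 = 129 → 129
G: 122+129 = 251 → 251
B: 186+221 = 407 → 255
= RGB(129, 251, 255)


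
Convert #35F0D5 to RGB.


35 → 53 (R)
F0 → 240 (G)
D5 → 213 (B)
= RGB(53, 240, 213)


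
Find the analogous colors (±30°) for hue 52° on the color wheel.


Base hue: 52°
Left analog: (52 - 30) mod 360 = 22°
Right analog: (52 + 30) mod 360 = 82°
Analogous hues = 22° and 82°


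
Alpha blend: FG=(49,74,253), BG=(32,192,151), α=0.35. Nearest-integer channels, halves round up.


C = α×F + (1-α)×B, with 1-α = 0.65
R: 0.35×49 + 0.65×32 = 17.15 + 20.80 = 37.95 → 38
G: 0.35×74 + 0.65×192 = 25.90 + 124.80 = 150.70 → 151
B: 0.35×253 + 0.65×151 = 88.55 + 98.15 = 186.70 → 187
= RGB(38, 151, 187)


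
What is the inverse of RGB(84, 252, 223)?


Invert: (255-R, 255-G, 255-B)
R: 255-84 = 171
G: 255-252 = 3
B: 255-223 = 32
= RGB(171, 3, 32)


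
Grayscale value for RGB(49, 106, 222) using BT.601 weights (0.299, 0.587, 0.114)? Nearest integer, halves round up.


Gray = 0.299×R + 0.587×G + 0.114×B
Gray = 0.299×49 + 0.587×106 + 0.114×222
Gray = 14.651 + 62.222 + 25.308
Gray = 102.181 → round half up → 102
Gray = 102


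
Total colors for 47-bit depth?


Colors = 2^bits = 2^47
= 140,737,488,355,328 colors


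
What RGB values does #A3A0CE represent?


A3 → 163 (R)
A0 → 160 (G)
CE → 206 (B)
= RGB(163, 160, 206)


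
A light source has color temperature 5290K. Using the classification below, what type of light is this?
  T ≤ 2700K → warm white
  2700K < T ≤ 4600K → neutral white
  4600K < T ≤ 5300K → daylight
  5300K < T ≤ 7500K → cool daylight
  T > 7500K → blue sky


Temperature: 5290K
4600K < 5290K ≤ 5300K → daylight
Classification: daylight


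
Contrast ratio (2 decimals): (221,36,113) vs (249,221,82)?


Linearize each sRGB channel c=v/255: c/12.92 if c ≤ 0.04045 else ((c+0.055)/1.055)^2.4
L = 0.2126×R_lin + 0.7152×G_lin + 0.0722×B_lin
Color 1 (221,36,113):
  R=221: 221/255≈0.8667 > 0.04045 → ((0.8667+0.055)/1.055)^2.4 ≈ 0.72306
  G=36: 36/255≈0.1412 > 0.04045 → ((0.1412+0.055)/1.055)^2.4 ≈ 0.01764
  B=113: 113/255≈0.4431 > 0.04045 → ((0.4431+0.055)/1.055)^2.4 ≈ 0.16513
  L1 = 0.2126×0.72306 + 0.7152×0.01764 + 0.0722×0.16513 ≈ 0.17826
Color 2 (249,221,82):
  R=249: 249/255≈0.9765 > 0.04045 → ((0.9765+0.055)/1.055)^2.4 ≈ 0.94731
  G=221: 221/255≈0.8667 > 0.04045 → ((0.8667+0.055)/1.055)^2.4 ≈ 0.72306
  B=82: 82/255≈0.3216 > 0.04045 → ((0.3216+0.055)/1.055)^2.4 ≈ 0.08438
  L2 = 0.2126×0.94731 + 0.7152×0.72306 + 0.0722×0.08438 ≈ 0.72462
Lighter = 0.72462, Darker = 0.17826
Ratio = (L_lighter + 0.05) / (L_darker + 0.05)
Ratio = (0.72462 + 0.05) / (0.17826 + 0.05) = 0.77462 / 0.22826 ≈ 3.3936
Ratio ≈ 3.39:1


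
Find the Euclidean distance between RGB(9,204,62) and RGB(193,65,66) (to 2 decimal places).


d = √[(R₁-R₂)² + (G₁-G₂)² + (B₁-B₂)²]
d = √[(9-193)² + (204-65)² + (62-66)²]
d = √[33856 + 19321 + 16]
d = √53193
d ≈ 230.64


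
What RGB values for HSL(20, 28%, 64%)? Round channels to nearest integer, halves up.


H=20°, S=0.28, L=0.64
C = (1-|2L-1|)×S = (1-|0.28|)×0.28 = 0.2016
H' = H/60 = 20/60 ≈ 0.3333; X = C×(1-|H' mod 2 - 1|) = 0.0672
m = L - C/2 = 0.64 - 0.1008 = 0.5392
Sector ⌊H'⌋ = 0 → (R',G',B') = (0.2016, 0.0672, 0.0)
RGB = ((R'+m)×255, (G'+m)×255, (B'+m)×255) = (188.904, 154.632, 137.496)
Round half up → RGB(189, 155, 137)


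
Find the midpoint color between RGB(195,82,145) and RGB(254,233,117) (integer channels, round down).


Midpoint: each channel = ⌊(C₁+C₂)/2⌋
R: ⌊(195+254)/2⌋ = 224
G: ⌊(82+233)/2⌋ = 157
B: ⌊(145+117)/2⌋ = 131
= RGB(224, 157, 131)


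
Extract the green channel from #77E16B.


Color: #77E16B
R = 77 = 119
G = E1 = 225
B = 6B = 107
Green = 225


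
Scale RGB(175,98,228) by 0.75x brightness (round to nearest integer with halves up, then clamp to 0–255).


Multiply each channel by 0.75, round half up, clamp to [0, 255]
R: 175×0.75 = 131.25 → round → 131
G: 98×0.75 = 73.5 → round → 74
B: 228×0.75 = 171
= RGB(131, 74, 171)


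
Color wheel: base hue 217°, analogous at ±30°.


Base hue: 217°
Left analog: (217 - 30) mod 360 = 187°
Right analog: (217 + 30) mod 360 = 247°
Analogous hues = 187° and 247°


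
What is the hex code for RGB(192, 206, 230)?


R = 192 → C0 (hex)
G = 206 → CE (hex)
B = 230 → E6 (hex)
Hex = #C0CEE6


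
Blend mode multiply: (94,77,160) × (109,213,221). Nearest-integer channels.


Multiply: C = A×B/255, rounded to nearest integer
R: 94×109/255 = 10246/255 ≈ 40.180 → 40
G: 77×213/255 = 16401/255 ≈ 64.318 → 64
B: 160×221/255 = 35360/255 ≈ 138.667 → 139
= RGB(40, 64, 139)


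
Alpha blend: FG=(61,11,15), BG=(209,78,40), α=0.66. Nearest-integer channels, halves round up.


C = α×F + (1-α)×B, with 1-α = 0.34
R: 0.66×61 + 0.34×209 = 40.26 + 71.06 = 111.32 → 111
G: 0.66×11 + 0.34×78 = 7.26 + 26.52 = 33.78 → 34
B: 0.66×15 + 0.34×40 = 9.90 + 13.60 = 23.50 → 24
= RGB(111, 34, 24)


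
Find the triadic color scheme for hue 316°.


Triadic: equally spaced at 120° intervals
H1 = 316°
H2 = (316 + 120) mod 360 = 76°
H3 = (316 + 240) mod 360 = 196°
Triadic = 316°, 76°, 196°


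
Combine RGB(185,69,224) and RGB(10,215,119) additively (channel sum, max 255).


Additive: each channel = min(255, C₁+C₂)
R: 185+10 = 195 → 195
G: 69+215 = 284 → 255
B: 224+119 = 343 → 255
= RGB(195, 255, 255)


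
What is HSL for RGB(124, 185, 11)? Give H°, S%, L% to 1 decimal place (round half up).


Normalize: R'=124/255≈0.4863, G'=185/255≈0.7255, B'=11/255≈0.0431
Max=185/255, Min=11/255, Δ=Max-Min=174/255
L = (Max+Min)/2 = (185+11)/510 = 196/510 = 0.38431… → L = 38.4%
L ≤ 0.5 → S = Δ/(Max+Min) = 174/(185+11) = 174/196 = 0.88775… → S = 88.8%
(the 1/255 factors cancel in S and H, so raw channel differences can be used)
Max is G' → H = 60 × ((B-R)/Δ + 2) = 60 × ((11-124)/174 + 2)
  -113/174 + 2 = -0.6494… + 2 = 1.3505…
  H = 60 × 1.3505… = 81.034…° → H = 81.0°
= HSL(81.0°, 88.8%, 38.4%)


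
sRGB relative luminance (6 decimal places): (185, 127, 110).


Linearize each channel (sRGB transfer function): c = v/255; c_lin = c/12.92 if c ≤ 0.04045, else ((c+0.055)/1.055)^2.4
  R: 185/255 ≈ 0.725490 > 0.04045 → ((0.725490+0.055)/1.055)^2.4 ≈ 0.485150
  G: 127/255 ≈ 0.498039 > 0.04045 → ((0.498039+0.055)/1.055)^2.4 ≈ 0.212231
  B: 110/255 ≈ 0.431373 > 0.04045 → ((0.431373+0.055)/1.055)^2.4 ≈ 0.155926
R_lin = 0.485150, G_lin = 0.212231, B_lin = 0.155926
L = 0.2126×R + 0.7152×G + 0.0722×B
L = 0.2126×0.485150 + 0.7152×0.212231 + 0.0722×0.155926
L ≈ 0.266188


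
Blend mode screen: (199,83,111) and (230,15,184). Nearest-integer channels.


Screen: C = 255 - (255-A)×(255-B)/255, rounded to nearest integer
R: 255 - (255-199)×(255-230)/255 = 255 - 1400/255 ≈ 255 - 5.490 = 249.510 → 250
G: 255 - (255-83)×(255-15)/255 = 255 - 41280/255 ≈ 255 - 161.882 = 93.118 → 93
B: 255 - (255-111)×(255-184)/255 = 255 - 10224/255 ≈ 255 - 40.094 = 214.906 → 215
= RGB(250, 93, 215)


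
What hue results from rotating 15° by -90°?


New hue = (H + rotation) mod 360
New hue = (15 -90) mod 360
= -75 mod 360
= 285°


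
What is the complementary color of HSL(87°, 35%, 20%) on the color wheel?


Complement = opposite side of color wheel = hue + 180°
H' = (87 + 180) mod 360 = 267°
S and L unchanged.
= HSL(267°, 35%, 20%)


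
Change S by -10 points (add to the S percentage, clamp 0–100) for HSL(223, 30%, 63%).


Original S = 30%
Adjustment = -10 percentage points
New S = 30 + (-10) = 20
Clamp to [0, 100] → 20
= HSL(223°, 20%, 63%)


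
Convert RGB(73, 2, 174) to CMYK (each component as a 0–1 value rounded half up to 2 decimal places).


R'=73/255≈0.2863, G'=2/255≈0.0078, B'=174/255≈0.6824
K = 1 - max(R',G',B') = 1 - 174/255 = 81/255 = 0.31764… → 0.32
(1-R'-K)/(1-K) simplifies to (max-R)/max with max = 174:
C = (174-73)/174 = 101/174 = 0.58045… → 0.58
M = (174-2)/174 = 172/174 = 0.98850… → 0.99
Y = (174-174)/174 = 0/174 = 0 → 0.00
= CMYK(0.58, 0.99, 0.00, 0.32)


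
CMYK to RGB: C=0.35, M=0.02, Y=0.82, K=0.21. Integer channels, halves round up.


R = 255 × (1-C) × (1-K) = 255 × 0.65 × 0.79 = 130.9425 → 131
G = 255 × (1-M) × (1-K) = 255 × 0.98 × 0.79 = 197.421 → 197
B = 255 × (1-Y) × (1-K) = 255 × 0.18 × 0.79 = 36.261 → 36
= RGB(131, 197, 36)


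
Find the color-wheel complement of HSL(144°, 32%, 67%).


Complement = opposite side of color wheel = hue + 180°
H' = (144 + 180) mod 360 = 324°
S and L unchanged.
= HSL(324°, 32%, 67%)


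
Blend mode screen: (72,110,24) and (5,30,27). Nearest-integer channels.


Screen: C = 255 - (255-A)×(255-B)/255, rounded to nearest integer
R: 255 - (255-72)×(255-5)/255 = 255 - 45750/255 ≈ 255 - 179.412 = 75.588 → 76
G: 255 - (255-110)×(255-30)/255 = 255 - 32625/255 ≈ 255 - 127.941 = 127.059 → 127
B: 255 - (255-24)×(255-27)/255 = 255 - 52668/255 ≈ 255 - 206.541 = 48.459 → 48
= RGB(76, 127, 48)


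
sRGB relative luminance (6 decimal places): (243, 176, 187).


Linearize each channel (sRGB transfer function): c = v/255; c_lin = c/12.92 if c ≤ 0.04045, else ((c+0.055)/1.055)^2.4
  R: 243/255 ≈ 0.952941 > 0.04045 → ((0.952941+0.055)/1.055)^2.4 ≈ 0.896269
  G: 176/255 ≈ 0.690196 > 0.04045 → ((0.690196+0.055)/1.055)^2.4 ≈ 0.434154
  B: 187/255 ≈ 0.733333 > 0.04045 → ((0.733333+0.055)/1.055)^2.4 ≈ 0.496933
R_lin = 0.896269, G_lin = 0.434154, B_lin = 0.496933
L = 0.2126×R + 0.7152×G + 0.0722×B
L = 0.2126×0.896269 + 0.7152×0.434154 + 0.0722×0.496933
L ≈ 0.536932


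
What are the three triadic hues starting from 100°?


Triadic: equally spaced at 120° intervals
H1 = 100°
H2 = (100 + 120) mod 360 = 220°
H3 = (100 + 240) mod 360 = 340°
Triadic = 100°, 220°, 340°


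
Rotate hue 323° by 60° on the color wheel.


New hue = (H + rotation) mod 360
New hue = (323 + 60) mod 360
= 383 mod 360
= 23°


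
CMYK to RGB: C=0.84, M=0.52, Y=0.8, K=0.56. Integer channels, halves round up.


R = 255 × (1-C) × (1-K) = 255 × 0.16 × 0.44 = 17.952 → 18
G = 255 × (1-M) × (1-K) = 255 × 0.48 × 0.44 = 53.856 → 54
B = 255 × (1-Y) × (1-K) = 255 × 0.20 × 0.44 = 22.44 → 22
= RGB(18, 54, 22)


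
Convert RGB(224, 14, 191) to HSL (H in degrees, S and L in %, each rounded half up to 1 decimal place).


Normalize: R'=224/255≈0.8784, G'=14/255≈0.0549, B'=191/255≈0.7490
Max=224/255, Min=14/255, Δ=Max-Min=210/255
L = (Max+Min)/2 = (224+14)/510 = 238/510 = 0.46666… → L = 46.7%
L ≤ 0.5 → S = Δ/(Max+Min) = 210/(224+14) = 210/238 = 0.88235… → S = 88.2%
(the 1/255 factors cancel in S and H, so raw channel differences can be used)
Max is R' → H = 60 × (((G-B)/Δ) mod 6) = 60 × (((14-191)/210) mod 6)
  (-177)/210 = -0.8428…; negative, so add 6 → 5.1571…
  H = 60 × 5.1571… = 309.428…° → H = 309.4°
= HSL(309.4°, 88.2%, 46.7%)


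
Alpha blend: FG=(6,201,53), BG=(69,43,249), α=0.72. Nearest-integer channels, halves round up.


C = α×F + (1-α)×B, with 1-α = 0.28
R: 0.72×6 + 0.28×69 = 4.32 + 19.32 = 23.64 → 24
G: 0.72×201 + 0.28×43 = 144.72 + 12.04 = 156.76 → 157
B: 0.72×53 + 0.28×249 = 38.16 + 69.72 = 107.88 → 108
= RGB(24, 157, 108)


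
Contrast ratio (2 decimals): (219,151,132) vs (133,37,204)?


Linearize each sRGB channel c=v/255: c/12.92 if c ≤ 0.04045 else ((c+0.055)/1.055)^2.4
L = 0.2126×R_lin + 0.7152×G_lin + 0.0722×B_lin
Color 1 (219,151,132):
  R=219: 219/255≈0.8588 > 0.04045 → ((0.8588+0.055)/1.055)^2.4 ≈ 0.70838
  G=151: 151/255≈0.5922 > 0.04045 → ((0.5922+0.055)/1.055)^2.4 ≈ 0.30947
  B=132: 132/255≈0.5176 > 0.04045 → ((0.5176+0.055)/1.055)^2.4 ≈ 0.23074
  L1 = 0.2126×0.70838 + 0.7152×0.30947 + 0.0722×0.23074 ≈ 0.38859
Color 2 (133,37,204):
  R=133: 133/255≈0.5216 > 0.04045 → ((0.5216+0.055)/1.055)^2.4 ≈ 0.23455
  G=37: 37/255≈0.1451 > 0.04045 → ((0.1451+0.055)/1.055)^2.4 ≈ 0.01850
  B=204: 204/255≈0.8000 > 0.04045 → ((0.8000+0.055)/1.055)^2.4 ≈ 0.60383
  L2 = 0.2126×0.23455 + 0.7152×0.01850 + 0.0722×0.60383 ≈ 0.10669
Lighter = 0.38859, Darker = 0.10669
Ratio = (L_lighter + 0.05) / (L_darker + 0.05)
Ratio = (0.38859 + 0.05) / (0.10669 + 0.05) = 0.43859 / 0.15669 ≈ 2.7991
Ratio ≈ 2.80:1


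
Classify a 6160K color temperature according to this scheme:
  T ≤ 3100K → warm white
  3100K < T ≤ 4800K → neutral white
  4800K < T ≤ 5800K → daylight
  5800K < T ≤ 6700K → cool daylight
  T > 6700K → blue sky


Temperature: 6160K
5800K < 6160K ≤ 6700K → cool daylight
Classification: cool daylight


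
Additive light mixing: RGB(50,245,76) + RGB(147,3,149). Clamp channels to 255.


Additive: each channel = min(255, C₁+C₂)
R: 50+147 = 197 → 197
G: 245+3 = 248 → 248
B: 76+149 = 225 → 225
= RGB(197, 248, 225)


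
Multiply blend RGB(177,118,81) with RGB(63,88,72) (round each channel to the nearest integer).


Multiply: C = A×B/255, rounded to nearest integer
R: 177×63/255 = 11151/255 ≈ 43.729 → 44
G: 118×88/255 = 10384/255 ≈ 40.722 → 41
B: 81×72/255 = 5832/255 ≈ 22.871 → 23
= RGB(44, 41, 23)


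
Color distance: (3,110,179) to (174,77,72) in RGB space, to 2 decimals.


d = √[(R₁-R₂)² + (G₁-G₂)² + (B₁-B₂)²]
d = √[(3-174)² + (110-77)² + (179-72)²]
d = √[29241 + 1089 + 11449]
d = √41779
d ≈ 204.40


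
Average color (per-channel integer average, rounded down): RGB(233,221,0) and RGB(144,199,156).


Midpoint: each channel = ⌊(C₁+C₂)/2⌋
R: ⌊(233+144)/2⌋ = 188
G: ⌊(221+199)/2⌋ = 210
B: ⌊(0+156)/2⌋ = 78
= RGB(188, 210, 78)


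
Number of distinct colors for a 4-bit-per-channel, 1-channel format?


Total bits = 4 bits/channel × 1 channels = 4 bits
Distinct colors = 2^4
= 16 colors


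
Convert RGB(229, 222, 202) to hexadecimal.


R = 229 → E5 (hex)
G = 222 → DE (hex)
B = 202 → CA (hex)
Hex = #E5DECA


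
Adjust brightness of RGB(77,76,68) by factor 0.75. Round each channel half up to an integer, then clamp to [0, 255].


Multiply each channel by 0.75, round half up, clamp to [0, 255]
R: 77×0.75 = 57.75 → round → 58
G: 76×0.75 = 57
B: 68×0.75 = 51
= RGB(58, 57, 51)


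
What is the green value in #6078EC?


Color: #6078EC
R = 60 = 96
G = 78 = 120
B = EC = 236
Green = 120


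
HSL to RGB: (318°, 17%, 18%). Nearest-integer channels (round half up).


H=318°, S=0.17, L=0.18
C = (1-|2L-1|)×S = (1-|-0.64|)×0.17 = 0.0612
H' = H/60 = 318/60 ≈ 5.3000; X = C×(1-|H' mod 2 - 1|) = 0.04284
m = L - C/2 = 0.18 - 0.0306 = 0.1494
Sector ⌊H'⌋ = 5 → (R',G',B') = (0.0612, 0.0, 0.04284)
RGB = ((R'+m)×255, (G'+m)×255, (B'+m)×255) = (53.703, 38.097, 49.0212)
Round half up → RGB(54, 38, 49)


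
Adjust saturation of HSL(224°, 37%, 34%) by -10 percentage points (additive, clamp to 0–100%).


Original S = 37%
Adjustment = -10 percentage points
New S = 37 + (-10) = 27
Clamp to [0, 100] → 27
= HSL(224°, 27%, 34%)


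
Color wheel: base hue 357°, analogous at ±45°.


Base hue: 357°
Left analog: (357 - 45) mod 360 = 312°
Right analog: (357 + 45) mod 360 = 42°
Analogous hues = 312° and 42°


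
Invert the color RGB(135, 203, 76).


Invert: (255-R, 255-G, 255-B)
R: 255-135 = 120
G: 255-203 = 52
B: 255-76 = 179
= RGB(120, 52, 179)


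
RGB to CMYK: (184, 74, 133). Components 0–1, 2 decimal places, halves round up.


R'=184/255≈0.7216, G'=74/255≈0.2902, B'=133/255≈0.5216
K = 1 - max(R',G',B') = 1 - 184/255 = 71/255 = 0.27843… → 0.28
(1-R'-K)/(1-K) simplifies to (max-R)/max with max = 184:
C = (184-184)/184 = 0/184 = 0 → 0.00
M = (184-74)/184 = 110/184 = 0.59782… → 0.60
Y = (184-133)/184 = 51/184 = 0.27717… → 0.28
= CMYK(0.00, 0.60, 0.28, 0.28)


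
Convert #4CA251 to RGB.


4C → 76 (R)
A2 → 162 (G)
51 → 81 (B)
= RGB(76, 162, 81)


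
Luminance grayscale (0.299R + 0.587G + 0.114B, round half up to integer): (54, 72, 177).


Gray = 0.299×R + 0.587×G + 0.114×B
Gray = 0.299×54 + 0.587×72 + 0.114×177
Gray = 16.146 + 42.264 + 20.178
Gray = 78.588 → round half up → 79
Gray = 79


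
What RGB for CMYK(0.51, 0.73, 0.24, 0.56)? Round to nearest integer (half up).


R = 255 × (1-C) × (1-K) = 255 × 0.49 × 0.44 = 54.978 → 55
G = 255 × (1-M) × (1-K) = 255 × 0.27 × 0.44 = 30.294 → 30
B = 255 × (1-Y) × (1-K) = 255 × 0.76 × 0.44 = 85.272 → 85
= RGB(55, 30, 85)


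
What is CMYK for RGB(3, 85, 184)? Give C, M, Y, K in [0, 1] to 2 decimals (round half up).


R'=3/255≈0.0118, G'=85/255≈0.3333, B'=184/255≈0.7216
K = 1 - max(R',G',B') = 1 - 184/255 = 71/255 = 0.27843… → 0.28
(1-R'-K)/(1-K) simplifies to (max-R)/max with max = 184:
C = (184-3)/184 = 181/184 = 0.98369… → 0.98
M = (184-85)/184 = 99/184 = 0.53804… → 0.54
Y = (184-184)/184 = 0/184 = 0 → 0.00
= CMYK(0.98, 0.54, 0.00, 0.28)


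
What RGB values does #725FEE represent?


72 → 114 (R)
5F → 95 (G)
EE → 238 (B)
= RGB(114, 95, 238)


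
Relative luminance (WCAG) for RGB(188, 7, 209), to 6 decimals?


Linearize each channel (sRGB transfer function): c = v/255; c_lin = c/12.92 if c ≤ 0.04045, else ((c+0.055)/1.055)^2.4
  R: 188/255 ≈ 0.737255 > 0.04045 → ((0.737255+0.055)/1.055)^2.4 ≈ 0.502886
  G: 7/255 ≈ 0.027451 ≤ 0.04045 → 0.027451/12.92 ≈ 0.002125
  B: 209/255 ≈ 0.819608 > 0.04045 → ((0.819608+0.055)/1.055)^2.4 ≈ 0.637597
R_lin = 0.502886, G_lin = 0.002125, B_lin = 0.637597
L = 0.2126×R + 0.7152×G + 0.0722×B
L = 0.2126×0.502886 + 0.7152×0.002125 + 0.0722×0.637597
L ≈ 0.154468


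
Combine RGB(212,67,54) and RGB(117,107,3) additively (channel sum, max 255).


Additive: each channel = min(255, C₁+C₂)
R: 212+117 = 329 → 255
G: 67+107 = 174 → 174
B: 54+3 = 57 → 57
= RGB(255, 174, 57)


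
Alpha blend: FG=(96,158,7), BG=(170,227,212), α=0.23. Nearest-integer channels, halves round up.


C = α×F + (1-α)×B, with 1-α = 0.77
R: 0.23×96 + 0.77×170 = 22.08 + 130.90 = 152.98 → 153
G: 0.23×158 + 0.77×227 = 36.34 + 174.79 = 211.13 → 211
B: 0.23×7 + 0.77×212 = 1.61 + 163.24 = 164.85 → 165
= RGB(153, 211, 165)


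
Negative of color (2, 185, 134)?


Invert: (255-R, 255-G, 255-B)
R: 255-2 = 253
G: 255-185 = 70
B: 255-134 = 121
= RGB(253, 70, 121)


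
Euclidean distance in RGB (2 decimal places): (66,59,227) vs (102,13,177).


d = √[(R₁-R₂)² + (G₁-G₂)² + (B₁-B₂)²]
d = √[(66-102)² + (59-13)² + (227-177)²]
d = √[1296 + 2116 + 2500]
d = √5912
d ≈ 76.89


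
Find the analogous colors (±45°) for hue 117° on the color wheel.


Base hue: 117°
Left analog: (117 - 45) mod 360 = 72°
Right analog: (117 + 45) mod 360 = 162°
Analogous hues = 72° and 162°


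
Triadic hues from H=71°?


Triadic: equally spaced at 120° intervals
H1 = 71°
H2 = (71 + 120) mod 360 = 191°
H3 = (71 + 240) mod 360 = 311°
Triadic = 71°, 191°, 311°


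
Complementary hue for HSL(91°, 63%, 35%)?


Complement = opposite side of color wheel = hue + 180°
H' = (91 + 180) mod 360 = 271°
S and L unchanged.
= HSL(271°, 63%, 35%)


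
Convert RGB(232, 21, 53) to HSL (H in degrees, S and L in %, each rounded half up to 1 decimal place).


Normalize: R'=232/255≈0.9098, G'=21/255≈0.0824, B'=53/255≈0.2078
Max=232/255, Min=21/255, Δ=Max-Min=211/255
L = (Max+Min)/2 = (232+21)/510 = 253/510 = 0.49607… → L = 49.6%
L ≤ 0.5 → S = Δ/(Max+Min) = 211/(232+21) = 211/253 = 0.83399… → S = 83.4%
(the 1/255 factors cancel in S and H, so raw channel differences can be used)
Max is R' → H = 60 × (((G-B)/Δ) mod 6) = 60 × (((21-53)/211) mod 6)
  (-32)/211 = -0.1516…; negative, so add 6 → 5.8483…
  H = 60 × 5.8483… = 350.900…° → H = 350.9°
= HSL(350.9°, 83.4%, 49.6%)
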